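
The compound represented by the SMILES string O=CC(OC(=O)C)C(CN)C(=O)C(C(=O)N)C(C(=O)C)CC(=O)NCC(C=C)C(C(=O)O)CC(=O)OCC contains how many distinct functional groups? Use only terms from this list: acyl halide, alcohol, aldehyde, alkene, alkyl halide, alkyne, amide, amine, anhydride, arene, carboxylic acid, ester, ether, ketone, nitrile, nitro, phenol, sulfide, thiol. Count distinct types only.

7

Reading the structure from left to right:
  OHC: terminal –CHO: carbonyl C bonded to H and C → aldehyde.
  CH(OCOCH3): pendant –OC(=O)CH3: an acyloxy group → ester.
  CH(CH2NH2): pendant –CH2NH2: N on sp³ C, no adjacent C=O → amine.
  CO: –C(=O)– with carbon on both sides → ketone.
  CH(CONH2): pendant –CONH2: carbonyl C bonded to C and N → amide.
  CH(COCH3): pendant –COCH3: carbonyl C bonded to two carbons → ketone.
  CH2CONHCH2: –C(=O)–N– linkage → amide (the N is not an amine).
  CH(CH=CH2): pendant –CH=CH2: C=C double bond → alkene.
  CH(COOH): pendant –COOH: carbonyl C bonded to C and –OH → carboxylic acid.
  COOCH2CH3: –C(=O)OCH2CH3: carbonyl C bonded to C and to –OEt → ester.
Distinct types present: aldehyde, alkene, amide, amine, carboxylic acid, ester, ketone.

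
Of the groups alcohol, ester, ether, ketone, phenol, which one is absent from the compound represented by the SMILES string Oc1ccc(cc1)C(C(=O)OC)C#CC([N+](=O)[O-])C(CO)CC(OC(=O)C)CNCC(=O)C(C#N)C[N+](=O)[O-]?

ketone: present (CO — –C(=O)– with carbon on both sides → ketone).
alcohol: present (CH(CH2OH) — pendant –CH2OH on an sp³ backbone C → alcohol).
phenol: present (HOC6H4 — –OH attached directly to an aromatic ring → phenol (not alcohol); the ring itself is an arene).
ester: present (CH(COOCH3) — pendant –COOCH3: carbonyl C bonded to C and –OCH3 → ester).
ether: absent. In each of CH(COOCH3) and CH(OCOCH3), the C–O–C oxygen is adjacent to a C=O, so it belongs to an ester, not an ether.

ether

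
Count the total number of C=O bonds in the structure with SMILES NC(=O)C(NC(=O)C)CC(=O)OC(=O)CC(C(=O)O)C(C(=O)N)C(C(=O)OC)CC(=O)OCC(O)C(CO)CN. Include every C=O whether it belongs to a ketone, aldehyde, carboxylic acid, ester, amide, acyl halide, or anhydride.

8

H2NCO: amide, 1 C=O (running total 1).
CH(NHCOCH3): amide, 1 C=O (running total 2).
CH2CO-O-COCH2: anhydride, 2 C=O (running total 4).
CH(COOH): carboxylic acid, 1 C=O (running total 5).
CH(CONH2): amide, 1 C=O (running total 6).
CH(COOCH3): ester, 1 C=O (running total 7).
CH2COOCH2: ester, 1 C=O (running total 8).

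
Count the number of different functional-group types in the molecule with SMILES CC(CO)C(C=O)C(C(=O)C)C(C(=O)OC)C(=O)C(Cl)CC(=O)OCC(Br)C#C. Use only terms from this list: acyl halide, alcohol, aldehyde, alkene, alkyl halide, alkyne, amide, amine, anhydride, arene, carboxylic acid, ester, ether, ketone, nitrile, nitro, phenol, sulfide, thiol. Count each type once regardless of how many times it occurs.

6

Working along the chain:
  CH(CH2OH): pendant –CH2OH on an sp³ backbone C → alcohol.
  CH(CHO): pendant –CHO: carbonyl C bonded to C and H → aldehyde.
  CH(COCH3): pendant –COCH3: carbonyl C bonded to two carbons → ketone.
  CH(COOCH3): pendant –COOCH3: carbonyl C bonded to C and –OCH3 → ester.
  CO: –C(=O)– with carbon on both sides → ketone.
  CH(Cl): halogen on an sp³ carbon → alkyl halide.
  CH2COOCH2: –C(=O)–O–C with C on the carbonyl side → ester.
  CH(Br): halogen on an sp³ carbon → alkyl halide.
  C≡CH: C≡C triple bond → alkyne.
Distinct types present: alcohol, aldehyde, alkyl halide, alkyne, ester, ketone.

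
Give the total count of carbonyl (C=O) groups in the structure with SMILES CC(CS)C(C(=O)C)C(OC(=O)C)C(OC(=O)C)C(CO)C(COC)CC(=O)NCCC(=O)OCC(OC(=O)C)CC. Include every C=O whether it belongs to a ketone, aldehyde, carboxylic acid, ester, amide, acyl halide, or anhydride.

6

CH(COCH3): ketone, 1 C=O (running total 1).
CH(OCOCH3): ester, 1 C=O (running total 2).
CH(OCOCH3): ester, 1 C=O (running total 3).
CH2CONHCH2: amide, 1 C=O (running total 4).
CH2COOCH2: ester, 1 C=O (running total 5).
CH(OCOCH3): ester, 1 C=O (running total 6).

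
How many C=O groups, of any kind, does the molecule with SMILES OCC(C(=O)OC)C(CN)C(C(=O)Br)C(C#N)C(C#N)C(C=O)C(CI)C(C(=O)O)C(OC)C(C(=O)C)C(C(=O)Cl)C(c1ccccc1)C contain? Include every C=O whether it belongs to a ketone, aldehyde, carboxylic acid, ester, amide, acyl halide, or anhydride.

6

CH(COOCH3): ester, 1 C=O (running total 1).
CH(COBr): acyl halide, 1 C=O (running total 2).
CH(CHO): aldehyde, 1 C=O (running total 3).
CH(COOH): carboxylic acid, 1 C=O (running total 4).
CH(COCH3): ketone, 1 C=O (running total 5).
CH(COCl): acyl halide, 1 C=O (running total 6).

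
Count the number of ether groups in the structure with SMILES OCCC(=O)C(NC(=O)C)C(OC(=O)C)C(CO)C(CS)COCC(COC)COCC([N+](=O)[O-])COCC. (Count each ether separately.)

HO– on an sp³ carbon → alcohol.
–C(=O)– with carbon on both sides → ketone.
pendant –NHC(=O)CH3: N bonded to a carbonyl → amide (not amine).
pendant –OC(=O)CH3: an acyloxy group → ester.
pendant –CH2OH on an sp³ backbone C → alcohol.
pendant –CH2SH → thiol.
C–O–C with sp³ carbons on both sides and no adjacent C=O → ether.
pendant –CH2OCH3: C–O–C linkage → ether.
C–O–C with sp³ carbons on both sides and no adjacent C=O → ether.
–NO2 on an sp³ carbon → nitro (the N=O is not a carbonyl).
C–O–C with sp³ carbons on both sides and no adjacent C=O → ether.
Ether appears at: CH2OCH2, CH(CH2OCH3), CH2OCH2, CH2OCH2 → 4.

4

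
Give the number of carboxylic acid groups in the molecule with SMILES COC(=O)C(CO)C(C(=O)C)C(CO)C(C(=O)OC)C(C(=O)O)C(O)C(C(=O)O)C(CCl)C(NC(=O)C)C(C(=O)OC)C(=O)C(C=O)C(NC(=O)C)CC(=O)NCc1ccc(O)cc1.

2

CH3O–C(=O)–: carbonyl C bonded to C and to –OCH3 → ester (not ketone + ether).
pendant –CH2OH on an sp³ backbone C → alcohol.
pendant –COCH3: carbonyl C bonded to two carbons → ketone.
pendant –CH2OH on an sp³ backbone C → alcohol.
pendant –COOCH3: carbonyl C bonded to C and –OCH3 → ester.
pendant –COOH: carbonyl C bonded to C and –OH → carboxylic acid.
–OH on an sp³ carbon → alcohol (secondary).
pendant –COOH: carbonyl C bonded to C and –OH → carboxylic acid.
pendant –CH2X: halogen on sp³ carbon → alkyl halide.
pendant –NHC(=O)CH3: N bonded to a carbonyl → amide (not amine).
pendant –COOCH3: carbonyl C bonded to C and –OCH3 → ester.
–C(=O)– with carbon on both sides → ketone.
pendant –CHO: carbonyl C bonded to C and H → aldehyde.
pendant –NHC(=O)CH3: N bonded to a carbonyl → amide (not amine).
–C(=O)–N– linkage → amide (the N is not an amine).
–OH attached directly to an aromatic ring → phenol (not alcohol); the ring itself is an arene.
Carboxylic acid appears at: CH(COOH), CH(COOH) → 2.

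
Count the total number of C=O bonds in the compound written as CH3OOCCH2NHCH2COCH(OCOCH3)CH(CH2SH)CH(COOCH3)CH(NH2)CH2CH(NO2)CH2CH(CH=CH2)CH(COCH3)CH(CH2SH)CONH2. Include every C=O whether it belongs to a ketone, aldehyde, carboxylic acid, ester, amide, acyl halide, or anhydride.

6

CH3OOC: ester, 1 C=O (running total 1).
CO: ketone, 1 C=O (running total 2).
CH(OCOCH3): ester, 1 C=O (running total 3).
CH(COOCH3): ester, 1 C=O (running total 4).
CH(COCH3): ketone, 1 C=O (running total 5).
CONH2: amide, 1 C=O (running total 6).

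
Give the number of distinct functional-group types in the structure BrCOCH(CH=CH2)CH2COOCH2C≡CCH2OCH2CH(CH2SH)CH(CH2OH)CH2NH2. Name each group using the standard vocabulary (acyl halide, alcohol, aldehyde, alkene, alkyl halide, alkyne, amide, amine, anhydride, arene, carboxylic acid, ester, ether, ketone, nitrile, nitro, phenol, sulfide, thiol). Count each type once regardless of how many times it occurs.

Taking each segment in turn:
  BrCO: –C(=O)Br: carbonyl C bonded to C and to a halogen → acyl halide (not alkyl halide).
  CH(CH=CH2): pendant –CH=CH2: C=C double bond → alkene.
  CH2COOCH2: –C(=O)–O–C with C on the carbonyl side → ester.
  C≡C: C≡C triple bond → alkyne.
  CH2OCH2: C–O–C with sp³ carbons on both sides and no adjacent C=O → ether.
  CH(CH2SH): pendant –CH2SH → thiol.
  CH(CH2OH): pendant –CH2OH on an sp³ backbone C → alcohol.
  CH2NH2: –NH2 on an sp³ carbon with no adjacent C=O → amine.
Distinct types present: acyl halide, alcohol, alkene, alkyne, amine, ester, ether, thiol.

8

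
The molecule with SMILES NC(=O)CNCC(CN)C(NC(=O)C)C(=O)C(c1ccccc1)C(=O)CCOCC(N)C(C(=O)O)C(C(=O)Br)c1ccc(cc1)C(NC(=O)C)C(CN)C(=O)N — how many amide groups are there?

Working along the chain:
  H2NCO: –C(=O)NH2: carbonyl C bonded to C and to N → amide (the N is not a separate amine).
  CH2NHCH2: C–N–C with sp³ carbons and no adjacent C=O → amine (secondary).
  CH(CH2NH2): pendant –CH2NH2: N on sp³ C, no adjacent C=O → amine.
  CH(NHCOCH3): pendant –NHC(=O)CH3: N bonded to a carbonyl → amide (not amine).
  CO: –C(=O)– with carbon on both sides → ketone.
  CH(C6H5): pendant –C6H5: benzene ring → arene.
  CO: –C(=O)– with carbon on both sides → ketone.
  CH2OCH2: C–O–C with sp³ carbons on both sides and no adjacent C=O → ether.
  CH(NH2): –NH2 on an sp³ carbon with no adjacent C=O → amine.
  CH(COOH): pendant –COOH: carbonyl C bonded to C and –OH → carboxylic acid.
  CH(COBr): pendant –C(=O)X: carbonyl C bonded to C and halogen → acyl halide.
  C6H4: para-disubstituted benzene ring → arene.
  CH(NHCOCH3): pendant –NHC(=O)CH3: N bonded to a carbonyl → amide (not amine).
  CH(CH2NH2): pendant –CH2NH2: N on sp³ C, no adjacent C=O → amine.
  CONH2: –C(=O)NH2: carbonyl C bonded to C and to N → amide (the N is not a separate amine).
Amide appears at: H2NCO, CH(NHCOCH3), CH(NHCOCH3), CONH2 → 4.

4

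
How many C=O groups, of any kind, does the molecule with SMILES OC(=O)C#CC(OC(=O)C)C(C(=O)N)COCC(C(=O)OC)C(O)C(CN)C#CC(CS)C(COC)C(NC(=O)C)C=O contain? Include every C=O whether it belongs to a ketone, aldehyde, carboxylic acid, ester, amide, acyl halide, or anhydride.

HOOC: carboxylic acid, 1 C=O (running total 1).
CH(OCOCH3): ester, 1 C=O (running total 2).
CH(CONH2): amide, 1 C=O (running total 3).
CH(COOCH3): ester, 1 C=O (running total 4).
CH(NHCOCH3): amide, 1 C=O (running total 5).
CHO: aldehyde, 1 C=O (running total 6).

6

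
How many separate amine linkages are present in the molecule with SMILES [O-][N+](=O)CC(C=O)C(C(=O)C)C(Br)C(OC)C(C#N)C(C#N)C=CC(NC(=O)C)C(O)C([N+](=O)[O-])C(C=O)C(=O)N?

–NO2 on carbon → nitro group.
pendant –CHO: carbonyl C bonded to C and H → aldehyde.
pendant –COCH3: carbonyl C bonded to two carbons → ketone.
halogen on an sp³ carbon → alkyl halide.
pendant –OCH3: C–O–C with sp³ C, no adjacent C=O → ether.
pendant –C≡N: nitrile.
pendant –C≡N: nitrile.
C=C double bond → alkene.
pendant –NHC(=O)CH3: N bonded to a carbonyl → amide (not amine).
–OH on an sp³ carbon → alcohol (secondary).
–NO2 on an sp³ carbon → nitro (the N=O is not a carbonyl).
pendant –CHO: carbonyl C bonded to C and H → aldehyde.
–C(=O)NH2: carbonyl C bonded to C and to N → amide (the N is not a separate amine).
No segment is a amine: O2NCH2 is nitro, not amine; CH(CN) is nitrile, not amine; CH(CN) is nitrile, not amine. → 0.

0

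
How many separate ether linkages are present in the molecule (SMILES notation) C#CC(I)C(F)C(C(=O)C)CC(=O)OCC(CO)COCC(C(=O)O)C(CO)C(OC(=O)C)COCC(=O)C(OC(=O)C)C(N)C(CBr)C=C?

Working along the chain:
  HC≡C: C≡C triple bond → alkyne.
  CH(I): halogen on an sp³ carbon → alkyl halide.
  CH(F): halogen on an sp³ carbon → alkyl halide.
  CH(COCH3): pendant –COCH3: carbonyl C bonded to two carbons → ketone.
  CH2COOCH2: –C(=O)–O–C with C on the carbonyl side → ester.
  CH(CH2OH): pendant –CH2OH on an sp³ backbone C → alcohol.
  CH2OCH2: C–O–C with sp³ carbons on both sides and no adjacent C=O → ether.
  CH(COOH): pendant –COOH: carbonyl C bonded to C and –OH → carboxylic acid.
  CH(CH2OH): pendant –CH2OH on an sp³ backbone C → alcohol.
  CH(OCOCH3): pendant –OC(=O)CH3: an acyloxy group → ester.
  CH2OCH2: C–O–C with sp³ carbons on both sides and no adjacent C=O → ether.
  CO: –C(=O)– with carbon on both sides → ketone.
  CH(OCOCH3): pendant –OC(=O)CH3: an acyloxy group → ester.
  CH(NH2): –NH2 on an sp³ carbon with no adjacent C=O → amine.
  CH(CH2Br): pendant –CH2X: halogen on sp³ carbon → alkyl halide.
  CH=CH2: C=C double bond → alkene.
Ether appears at: CH2OCH2, CH2OCH2 → 2.

2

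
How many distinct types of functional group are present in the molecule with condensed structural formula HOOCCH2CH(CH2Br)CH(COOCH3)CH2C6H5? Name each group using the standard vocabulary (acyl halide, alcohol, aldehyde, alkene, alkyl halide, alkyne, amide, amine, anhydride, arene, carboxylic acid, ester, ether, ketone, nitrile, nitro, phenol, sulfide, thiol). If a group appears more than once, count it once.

Reading the structure from left to right:
  HOOC: –COOH: carbonyl C bonded to –OH and C → carboxylic acid (the –OH is not a separate alcohol).
  CH(CH2Br): pendant –CH2X: halogen on sp³ carbon → alkyl halide.
  CH(COOCH3): pendant –COOCH3: carbonyl C bonded to C and –OCH3 → ester.
  C6H5: –C6H5 phenyl ring → arene.
Distinct types present: alkyl halide, arene, carboxylic acid, ester.

4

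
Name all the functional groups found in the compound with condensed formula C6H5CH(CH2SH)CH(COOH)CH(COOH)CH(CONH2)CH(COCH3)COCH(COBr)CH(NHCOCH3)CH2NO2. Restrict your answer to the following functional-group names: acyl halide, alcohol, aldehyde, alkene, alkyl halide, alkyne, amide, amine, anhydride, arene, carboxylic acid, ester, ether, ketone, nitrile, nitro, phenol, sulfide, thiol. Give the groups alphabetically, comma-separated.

acyl halide, amide, arene, carboxylic acid, ketone, nitro, thiol

Taking each segment in turn:
  C6H5: C6H5– phenyl ring → arene.
  CH(CH2SH): pendant –CH2SH → thiol.
  CH(COOH): pendant –COOH: carbonyl C bonded to C and –OH → carboxylic acid.
  CH(COOH): pendant –COOH: carbonyl C bonded to C and –OH → carboxylic acid.
  CH(CONH2): pendant –CONH2: carbonyl C bonded to C and N → amide.
  CH(COCH3): pendant –COCH3: carbonyl C bonded to two carbons → ketone.
  CO: –C(=O)– with carbon on both sides → ketone.
  CH(COBr): pendant –C(=O)X: carbonyl C bonded to C and halogen → acyl halide.
  CH(NHCOCH3): pendant –NHC(=O)CH3: N bonded to a carbonyl → amide (not amine).
  CH2NO2: –NO2 on carbon → nitro group.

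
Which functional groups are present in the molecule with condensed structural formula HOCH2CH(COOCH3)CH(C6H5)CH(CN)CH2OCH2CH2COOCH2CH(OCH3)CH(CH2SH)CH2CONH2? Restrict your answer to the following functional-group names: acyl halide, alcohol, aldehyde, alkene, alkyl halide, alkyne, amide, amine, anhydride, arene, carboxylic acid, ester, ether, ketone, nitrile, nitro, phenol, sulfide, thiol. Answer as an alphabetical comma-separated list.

Taking each segment in turn:
  HOCH2: HO– on an sp³ carbon → alcohol.
  CH(COOCH3): pendant –COOCH3: carbonyl C bonded to C and –OCH3 → ester.
  CH(C6H5): pendant –C6H5: benzene ring → arene.
  CH(CN): pendant –C≡N: nitrile.
  CH2OCH2: C–O–C with sp³ carbons on both sides and no adjacent C=O → ether.
  CH2COOCH2: –C(=O)–O–C with C on the carbonyl side → ester.
  CH(OCH3): pendant –OCH3: C–O–C with sp³ C, no adjacent C=O → ether.
  CH(CH2SH): pendant –CH2SH → thiol.
  CONH2: –C(=O)NH2: carbonyl C bonded to C and to N → amide (the N is not a separate amine).

alcohol, amide, arene, ester, ether, nitrile, thiol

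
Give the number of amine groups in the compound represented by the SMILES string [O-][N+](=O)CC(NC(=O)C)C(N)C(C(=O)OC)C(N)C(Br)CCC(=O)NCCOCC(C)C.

Reading the structure from left to right:
  O2NCH2: –NO2 on carbon → nitro group.
  CH(NHCOCH3): pendant –NHC(=O)CH3: N bonded to a carbonyl → amide (not amine).
  CH(NH2): –NH2 on an sp³ carbon with no adjacent C=O → amine.
  CH(COOCH3): pendant –COOCH3: carbonyl C bonded to C and –OCH3 → ester.
  CH(NH2): –NH2 on an sp³ carbon with no adjacent C=O → amine.
  CH(Br): halogen on an sp³ carbon → alkyl halide.
  CH2CONHCH2: –C(=O)–N– linkage → amide (the N is not an amine).
  CH2OCH2: C–O–C with sp³ carbons on both sides and no adjacent C=O → ether.
Amine appears at: CH(NH2), CH(NH2) → 2.

2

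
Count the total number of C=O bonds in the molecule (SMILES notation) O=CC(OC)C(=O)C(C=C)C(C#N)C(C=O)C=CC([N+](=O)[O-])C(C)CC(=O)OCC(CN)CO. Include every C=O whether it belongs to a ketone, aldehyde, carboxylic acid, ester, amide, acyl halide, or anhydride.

4

OHC: aldehyde, 1 C=O (running total 1).
CO: ketone, 1 C=O (running total 2).
CH(CHO): aldehyde, 1 C=O (running total 3).
CH2COOCH2: ester, 1 C=O (running total 4).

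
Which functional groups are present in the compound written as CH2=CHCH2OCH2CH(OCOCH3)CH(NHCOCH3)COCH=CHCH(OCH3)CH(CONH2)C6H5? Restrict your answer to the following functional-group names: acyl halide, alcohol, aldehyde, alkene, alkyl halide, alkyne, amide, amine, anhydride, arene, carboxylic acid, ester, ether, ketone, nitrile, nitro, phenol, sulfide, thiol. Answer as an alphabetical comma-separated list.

alkene, amide, arene, ester, ether, ketone

Working along the chain:
  CH2=CH: C=C double bond → alkene.
  CH2OCH2: C–O–C with sp³ carbons on both sides and no adjacent C=O → ether.
  CH(OCOCH3): pendant –OC(=O)CH3: an acyloxy group → ester.
  CH(NHCOCH3): pendant –NHC(=O)CH3: N bonded to a carbonyl → amide (not amine).
  CO: –C(=O)– with carbon on both sides → ketone.
  CH=CH: C=C double bond → alkene.
  CH(OCH3): pendant –OCH3: C–O–C with sp³ C, no adjacent C=O → ether.
  CH(CONH2): pendant –CONH2: carbonyl C bonded to C and N → amide.
  C6H5: –C6H5 phenyl ring → arene.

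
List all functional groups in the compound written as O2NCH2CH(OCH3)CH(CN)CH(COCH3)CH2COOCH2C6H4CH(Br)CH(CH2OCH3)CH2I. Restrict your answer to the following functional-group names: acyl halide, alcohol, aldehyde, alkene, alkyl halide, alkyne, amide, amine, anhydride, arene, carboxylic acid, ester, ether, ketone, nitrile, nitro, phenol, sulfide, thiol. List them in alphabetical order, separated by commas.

Taking each segment in turn:
  O2NCH2: –NO2 on carbon → nitro group.
  CH(OCH3): pendant –OCH3: C–O–C with sp³ C, no adjacent C=O → ether.
  CH(CN): pendant –C≡N: nitrile.
  CH(COCH3): pendant –COCH3: carbonyl C bonded to two carbons → ketone.
  CH2COOCH2: –C(=O)–O–C with C on the carbonyl side → ester.
  C6H4: para-disubstituted benzene ring → arene.
  CH(Br): halogen on an sp³ carbon → alkyl halide.
  CH(CH2OCH3): pendant –CH2OCH3: C–O–C linkage → ether.
  CH2I: halogen on an sp³ carbon → alkyl halide.

alkyl halide, arene, ester, ether, ketone, nitrile, nitro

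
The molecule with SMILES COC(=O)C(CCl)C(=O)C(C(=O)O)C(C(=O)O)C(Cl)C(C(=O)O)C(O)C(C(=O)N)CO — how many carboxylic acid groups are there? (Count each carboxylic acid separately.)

3

CH3O–C(=O)–: carbonyl C bonded to C and to –OCH3 → ester (not ketone + ether).
pendant –CH2X: halogen on sp³ carbon → alkyl halide.
–C(=O)– with carbon on both sides → ketone.
pendant –COOH: carbonyl C bonded to C and –OH → carboxylic acid.
pendant –COOH: carbonyl C bonded to C and –OH → carboxylic acid.
halogen on an sp³ carbon → alkyl halide.
pendant –COOH: carbonyl C bonded to C and –OH → carboxylic acid.
–OH on an sp³ carbon → alcohol (secondary).
pendant –CONH2: carbonyl C bonded to C and N → amide.
–OH on an sp³ carbon → alcohol.
Carboxylic acid appears at: CH(COOH), CH(COOH), CH(COOH) → 3.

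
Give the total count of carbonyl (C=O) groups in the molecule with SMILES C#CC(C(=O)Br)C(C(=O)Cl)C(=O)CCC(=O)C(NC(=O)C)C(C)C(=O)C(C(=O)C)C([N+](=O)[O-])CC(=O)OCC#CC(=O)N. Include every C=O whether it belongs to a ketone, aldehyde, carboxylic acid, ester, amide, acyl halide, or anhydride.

CH(COBr): acyl halide, 1 C=O (running total 1).
CH(COCl): acyl halide, 1 C=O (running total 2).
CO: ketone, 1 C=O (running total 3).
CO: ketone, 1 C=O (running total 4).
CH(NHCOCH3): amide, 1 C=O (running total 5).
CO: ketone, 1 C=O (running total 6).
CH(COCH3): ketone, 1 C=O (running total 7).
CH2COOCH2: ester, 1 C=O (running total 8).
CONH2: amide, 1 C=O (running total 9).

9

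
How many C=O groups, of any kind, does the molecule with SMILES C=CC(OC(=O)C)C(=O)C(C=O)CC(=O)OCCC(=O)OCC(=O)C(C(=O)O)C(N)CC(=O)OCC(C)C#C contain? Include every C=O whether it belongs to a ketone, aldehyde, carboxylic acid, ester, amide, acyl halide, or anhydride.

CH(OCOCH3): ester, 1 C=O (running total 1).
CO: ketone, 1 C=O (running total 2).
CH(CHO): aldehyde, 1 C=O (running total 3).
CH2COOCH2: ester, 1 C=O (running total 4).
CH2COOCH2: ester, 1 C=O (running total 5).
CO: ketone, 1 C=O (running total 6).
CH(COOH): carboxylic acid, 1 C=O (running total 7).
CH2COOCH2: ester, 1 C=O (running total 8).

8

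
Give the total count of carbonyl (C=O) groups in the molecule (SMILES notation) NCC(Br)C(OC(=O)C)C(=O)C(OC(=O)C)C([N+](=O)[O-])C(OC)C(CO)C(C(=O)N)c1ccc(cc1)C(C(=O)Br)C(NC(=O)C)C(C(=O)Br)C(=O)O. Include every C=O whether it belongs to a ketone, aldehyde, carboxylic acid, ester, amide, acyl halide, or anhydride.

8

CH(OCOCH3): ester, 1 C=O (running total 1).
CO: ketone, 1 C=O (running total 2).
CH(OCOCH3): ester, 1 C=O (running total 3).
CH(CONH2): amide, 1 C=O (running total 4).
CH(COBr): acyl halide, 1 C=O (running total 5).
CH(NHCOCH3): amide, 1 C=O (running total 6).
CH(COBr): acyl halide, 1 C=O (running total 7).
COOH: carboxylic acid, 1 C=O (running total 8).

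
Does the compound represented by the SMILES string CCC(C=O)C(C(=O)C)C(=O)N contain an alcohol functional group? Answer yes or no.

pendant –CHO: carbonyl C bonded to C and H → aldehyde.
pendant –COCH3: carbonyl C bonded to two carbons → ketone.
–C(=O)NH2: carbonyl C bonded to C and to N → amide (the N is not a separate amine).
The groups actually present are: aldehyde, amide, ketone.

no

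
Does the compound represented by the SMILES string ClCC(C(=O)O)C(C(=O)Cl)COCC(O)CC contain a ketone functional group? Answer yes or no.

no

halogen on an sp³ carbon → alkyl halide.
pendant –COOH: carbonyl C bonded to C and –OH → carboxylic acid.
pendant –C(=O)X: carbonyl C bonded to C and halogen → acyl halide.
C–O–C with sp³ carbons on both sides and no adjacent C=O → ether.
–OH on an sp³ carbon → alcohol (secondary).
In CH(COOH), the C=O bears an –OH, making it a carboxylic acid rather than a ketone. In CH(COCl), the C=O is bonded to a halogen, which defines an acyl halide, not a ketone.
The groups actually present are: acyl halide, alcohol, alkyl halide, carboxylic acid, ether.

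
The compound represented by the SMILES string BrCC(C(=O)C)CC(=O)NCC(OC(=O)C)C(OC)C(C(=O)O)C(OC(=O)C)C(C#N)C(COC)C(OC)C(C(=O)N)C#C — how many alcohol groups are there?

0

Taking each segment in turn:
  BrCH2: halogen on an sp³ carbon → alkyl halide.
  CH(COCH3): pendant –COCH3: carbonyl C bonded to two carbons → ketone.
  CH2CONHCH2: –C(=O)–N– linkage → amide (the N is not an amine).
  CH(OCOCH3): pendant –OC(=O)CH3: an acyloxy group → ester.
  CH(OCH3): pendant –OCH3: C–O–C with sp³ C, no adjacent C=O → ether.
  CH(COOH): pendant –COOH: carbonyl C bonded to C and –OH → carboxylic acid.
  CH(OCOCH3): pendant –OC(=O)CH3: an acyloxy group → ester.
  CH(CN): pendant –C≡N: nitrile.
  CH(CH2OCH3): pendant –CH2OCH3: C–O–C linkage → ether.
  CH(OCH3): pendant –OCH3: C–O–C with sp³ C, no adjacent C=O → ether.
  CH(CONH2): pendant –CONH2: carbonyl C bonded to C and N → amide.
  C≡CH: C≡C triple bond → alkyne.
No segment is a alcohol: CH(COCH3) is ketone, not alcohol; CH(OCH3) is ether, not alcohol; CH(COOH) is carboxylic acid, not alcohol. → 0.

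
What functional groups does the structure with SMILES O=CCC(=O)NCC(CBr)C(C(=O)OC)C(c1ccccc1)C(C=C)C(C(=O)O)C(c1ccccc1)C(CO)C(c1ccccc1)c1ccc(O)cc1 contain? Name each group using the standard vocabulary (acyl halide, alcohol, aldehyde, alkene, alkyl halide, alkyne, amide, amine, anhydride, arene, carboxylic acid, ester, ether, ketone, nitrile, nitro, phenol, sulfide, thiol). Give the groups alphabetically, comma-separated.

Taking each segment in turn:
  OHC: terminal –CHO: carbonyl C bonded to H and C → aldehyde.
  CH2CONHCH2: –C(=O)–N– linkage → amide (the N is not an amine).
  CH(CH2Br): pendant –CH2X: halogen on sp³ carbon → alkyl halide.
  CH(COOCH3): pendant –COOCH3: carbonyl C bonded to C and –OCH3 → ester.
  CH(C6H5): pendant –C6H5: benzene ring → arene.
  CH(CH=CH2): pendant –CH=CH2: C=C double bond → alkene.
  CH(COOH): pendant –COOH: carbonyl C bonded to C and –OH → carboxylic acid.
  CH(C6H5): pendant –C6H5: benzene ring → arene.
  CH(CH2OH): pendant –CH2OH on an sp³ backbone C → alcohol.
  CH(C6H5): pendant –C6H5: benzene ring → arene.
  C6H4OH: –OH attached directly to an aromatic ring → phenol (not alcohol); the ring itself is an arene.

alcohol, aldehyde, alkene, alkyl halide, amide, arene, carboxylic acid, ester, phenol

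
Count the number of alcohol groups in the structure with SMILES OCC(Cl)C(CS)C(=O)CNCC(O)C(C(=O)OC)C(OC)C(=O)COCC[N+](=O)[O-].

Reading the structure from left to right:
  HOCH2: HO– on an sp³ carbon → alcohol.
  CH(Cl): halogen on an sp³ carbon → alkyl halide.
  CH(CH2SH): pendant –CH2SH → thiol.
  CO: –C(=O)– with carbon on both sides → ketone.
  CH2NHCH2: C–N–C with sp³ carbons and no adjacent C=O → amine (secondary).
  CH(OH): –OH on an sp³ carbon → alcohol (secondary).
  CH(COOCH3): pendant –COOCH3: carbonyl C bonded to C and –OCH3 → ester.
  CH(OCH3): pendant –OCH3: C–O–C with sp³ C, no adjacent C=O → ether.
  CO: –C(=O)– with carbon on both sides → ketone.
  CH2OCH2: C–O–C with sp³ carbons on both sides and no adjacent C=O → ether.
  CH2NO2: –NO2 on carbon → nitro group.
Alcohol appears at: HOCH2, CH(OH) → 2.

2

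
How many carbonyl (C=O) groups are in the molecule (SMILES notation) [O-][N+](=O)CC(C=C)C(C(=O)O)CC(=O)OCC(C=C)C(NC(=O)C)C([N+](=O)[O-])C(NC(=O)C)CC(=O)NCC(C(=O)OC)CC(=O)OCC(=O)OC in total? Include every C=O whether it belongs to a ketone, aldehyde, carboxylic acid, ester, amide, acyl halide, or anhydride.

CH(COOH): carboxylic acid, 1 C=O (running total 1).
CH2COOCH2: ester, 1 C=O (running total 2).
CH(NHCOCH3): amide, 1 C=O (running total 3).
CH(NHCOCH3): amide, 1 C=O (running total 4).
CH2CONHCH2: amide, 1 C=O (running total 5).
CH(COOCH3): ester, 1 C=O (running total 6).
CH2COOCH2: ester, 1 C=O (running total 7).
COOCH3: ester, 1 C=O (running total 8).

8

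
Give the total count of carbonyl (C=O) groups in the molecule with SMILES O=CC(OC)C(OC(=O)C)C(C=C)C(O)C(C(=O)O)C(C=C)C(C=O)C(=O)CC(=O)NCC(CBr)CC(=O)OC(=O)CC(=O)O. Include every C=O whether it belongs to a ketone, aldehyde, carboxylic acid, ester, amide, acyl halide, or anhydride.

9

OHC: aldehyde, 1 C=O (running total 1).
CH(OCOCH3): ester, 1 C=O (running total 2).
CH(COOH): carboxylic acid, 1 C=O (running total 3).
CH(CHO): aldehyde, 1 C=O (running total 4).
CO: ketone, 1 C=O (running total 5).
CH2CONHCH2: amide, 1 C=O (running total 6).
CH2CO-O-COCH2: anhydride, 2 C=O (running total 8).
COOH: carboxylic acid, 1 C=O (running total 9).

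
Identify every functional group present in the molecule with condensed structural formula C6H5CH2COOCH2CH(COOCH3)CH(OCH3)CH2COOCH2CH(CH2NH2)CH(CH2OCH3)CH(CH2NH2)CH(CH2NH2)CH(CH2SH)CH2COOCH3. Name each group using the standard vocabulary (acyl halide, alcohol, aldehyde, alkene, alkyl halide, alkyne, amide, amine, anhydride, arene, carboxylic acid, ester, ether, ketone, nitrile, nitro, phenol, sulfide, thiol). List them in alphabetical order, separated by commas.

amine, arene, ester, ether, thiol

Taking each segment in turn:
  C6H5: C6H5– phenyl ring → arene.
  CH2COOCH2: –C(=O)–O–C with C on the carbonyl side → ester.
  CH(COOCH3): pendant –COOCH3: carbonyl C bonded to C and –OCH3 → ester.
  CH(OCH3): pendant –OCH3: C–O–C with sp³ C, no adjacent C=O → ether.
  CH2COOCH2: –C(=O)–O–C with C on the carbonyl side → ester.
  CH(CH2NH2): pendant –CH2NH2: N on sp³ C, no adjacent C=O → amine.
  CH(CH2OCH3): pendant –CH2OCH3: C–O–C linkage → ether.
  CH(CH2NH2): pendant –CH2NH2: N on sp³ C, no adjacent C=O → amine.
  CH(CH2NH2): pendant –CH2NH2: N on sp³ C, no adjacent C=O → amine.
  CH(CH2SH): pendant –CH2SH → thiol.
  COOCH3: –C(=O)OCH3: carbonyl C bonded to C and to –OCH3 → ester (not ketone + ether).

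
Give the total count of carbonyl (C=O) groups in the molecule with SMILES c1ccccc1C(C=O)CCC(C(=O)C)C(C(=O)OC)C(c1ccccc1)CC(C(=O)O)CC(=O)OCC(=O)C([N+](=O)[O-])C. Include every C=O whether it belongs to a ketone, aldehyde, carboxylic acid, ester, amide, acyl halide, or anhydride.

CH(CHO): aldehyde, 1 C=O (running total 1).
CH(COCH3): ketone, 1 C=O (running total 2).
CH(COOCH3): ester, 1 C=O (running total 3).
CH(COOH): carboxylic acid, 1 C=O (running total 4).
CH2COOCH2: ester, 1 C=O (running total 5).
CO: ketone, 1 C=O (running total 6).

6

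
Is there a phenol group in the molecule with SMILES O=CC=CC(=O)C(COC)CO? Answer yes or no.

Working along the chain:
  OHC: terminal –CHO: carbonyl C bonded to H and C → aldehyde.
  CH=CH: C=C double bond → alkene.
  CO: –C(=O)– with carbon on both sides → ketone.
  CH(CH2OCH3): pendant –CH2OCH3: C–O–C linkage → ether.
  CH2OH: –OH on an sp³ carbon → alcohol.
In CH2OH, the –OH is on an sp³ carbon, not on an aromatic ring, so it is an alcohol.
The groups actually present are: alcohol, aldehyde, alkene, ether, ketone.

no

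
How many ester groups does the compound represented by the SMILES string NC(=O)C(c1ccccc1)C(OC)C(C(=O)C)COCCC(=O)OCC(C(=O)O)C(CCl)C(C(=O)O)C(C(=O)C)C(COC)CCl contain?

–C(=O)NH2: carbonyl C bonded to C and to N → amide (the N is not a separate amine).
pendant –C6H5: benzene ring → arene.
pendant –OCH3: C–O–C with sp³ C, no adjacent C=O → ether.
pendant –COCH3: carbonyl C bonded to two carbons → ketone.
C–O–C with sp³ carbons on both sides and no adjacent C=O → ether.
–C(=O)–O–C with C on the carbonyl side → ester.
pendant –COOH: carbonyl C bonded to C and –OH → carboxylic acid.
pendant –CH2X: halogen on sp³ carbon → alkyl halide.
pendant –COOH: carbonyl C bonded to C and –OH → carboxylic acid.
pendant –COCH3: carbonyl C bonded to two carbons → ketone.
pendant –CH2OCH3: C–O–C linkage → ether.
halogen on an sp³ carbon → alkyl halide.
Ester appears at: CH2COOCH2 → 1.

1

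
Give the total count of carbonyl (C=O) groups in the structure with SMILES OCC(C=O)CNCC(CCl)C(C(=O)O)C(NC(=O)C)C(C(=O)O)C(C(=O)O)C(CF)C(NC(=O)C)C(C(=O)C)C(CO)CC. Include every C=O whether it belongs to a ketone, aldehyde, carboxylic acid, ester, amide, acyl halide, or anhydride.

CH(CHO): aldehyde, 1 C=O (running total 1).
CH(COOH): carboxylic acid, 1 C=O (running total 2).
CH(NHCOCH3): amide, 1 C=O (running total 3).
CH(COOH): carboxylic acid, 1 C=O (running total 4).
CH(COOH): carboxylic acid, 1 C=O (running total 5).
CH(NHCOCH3): amide, 1 C=O (running total 6).
CH(COCH3): ketone, 1 C=O (running total 7).

7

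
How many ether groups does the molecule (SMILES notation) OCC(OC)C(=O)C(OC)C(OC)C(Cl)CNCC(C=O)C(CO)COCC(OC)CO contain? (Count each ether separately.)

5

Taking each segment in turn:
  HOCH2: HO– on an sp³ carbon → alcohol.
  CH(OCH3): pendant –OCH3: C–O–C with sp³ C, no adjacent C=O → ether.
  CO: –C(=O)– with carbon on both sides → ketone.
  CH(OCH3): pendant –OCH3: C–O–C with sp³ C, no adjacent C=O → ether.
  CH(OCH3): pendant –OCH3: C–O–C with sp³ C, no adjacent C=O → ether.
  CH(Cl): halogen on an sp³ carbon → alkyl halide.
  CH2NHCH2: C–N–C with sp³ carbons and no adjacent C=O → amine (secondary).
  CH(CHO): pendant –CHO: carbonyl C bonded to C and H → aldehyde.
  CH(CH2OH): pendant –CH2OH on an sp³ backbone C → alcohol.
  CH2OCH2: C–O–C with sp³ carbons on both sides and no adjacent C=O → ether.
  CH(OCH3): pendant –OCH3: C–O–C with sp³ C, no adjacent C=O → ether.
  CH2OH: –OH on an sp³ carbon → alcohol.
Ether appears at: CH(OCH3), CH(OCH3), CH(OCH3), CH2OCH2, CH(OCH3) → 5.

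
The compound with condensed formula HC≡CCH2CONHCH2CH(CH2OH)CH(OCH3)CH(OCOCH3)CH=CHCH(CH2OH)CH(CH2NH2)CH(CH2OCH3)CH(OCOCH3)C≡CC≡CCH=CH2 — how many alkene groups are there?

2

Reading the structure from left to right:
  HC≡C: C≡C triple bond → alkyne.
  CH2CONHCH2: –C(=O)–N– linkage → amide (the N is not an amine).
  CH(CH2OH): pendant –CH2OH on an sp³ backbone C → alcohol.
  CH(OCH3): pendant –OCH3: C–O–C with sp³ C, no adjacent C=O → ether.
  CH(OCOCH3): pendant –OC(=O)CH3: an acyloxy group → ester.
  CH=CH: C=C double bond → alkene.
  CH(CH2OH): pendant –CH2OH on an sp³ backbone C → alcohol.
  CH(CH2NH2): pendant –CH2NH2: N on sp³ C, no adjacent C=O → amine.
  CH(CH2OCH3): pendant –CH2OCH3: C–O–C linkage → ether.
  CH(OCOCH3): pendant –OC(=O)CH3: an acyloxy group → ester.
  C≡C: C≡C triple bond → alkyne.
  C≡C: C≡C triple bond → alkyne.
  CH=CH2: C=C double bond → alkene.
Alkene appears at: CH=CH, CH=CH2 → 2.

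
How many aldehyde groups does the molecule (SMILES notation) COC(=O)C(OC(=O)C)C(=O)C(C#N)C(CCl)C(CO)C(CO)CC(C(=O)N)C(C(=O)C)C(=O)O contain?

Taking each segment in turn:
  CH3OOC: CH3O–C(=O)–: carbonyl C bonded to C and to –OCH3 → ester (not ketone + ether).
  CH(OCOCH3): pendant –OC(=O)CH3: an acyloxy group → ester.
  CO: –C(=O)– with carbon on both sides → ketone.
  CH(CN): pendant –C≡N: nitrile.
  CH(CH2Cl): pendant –CH2X: halogen on sp³ carbon → alkyl halide.
  CH(CH2OH): pendant –CH2OH on an sp³ backbone C → alcohol.
  CH(CH2OH): pendant –CH2OH on an sp³ backbone C → alcohol.
  CH(CONH2): pendant –CONH2: carbonyl C bonded to C and N → amide.
  CH(COCH3): pendant –COCH3: carbonyl C bonded to two carbons → ketone.
  COOH: –COOH: carbonyl C bonded to –OH and C → carboxylic acid (the –OH is not a separate alcohol).
No segment is a aldehyde: CH3OOC is ester, not aldehyde; CH(OCOCH3) is ester, not aldehyde; CO is ketone, not aldehyde. → 0.

0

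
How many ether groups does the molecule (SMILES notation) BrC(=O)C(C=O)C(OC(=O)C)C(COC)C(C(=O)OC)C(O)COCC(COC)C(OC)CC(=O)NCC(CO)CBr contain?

4

Reading the structure from left to right:
  BrCO: –C(=O)Br: carbonyl C bonded to C and to a halogen → acyl halide (not alkyl halide).
  CH(CHO): pendant –CHO: carbonyl C bonded to C and H → aldehyde.
  CH(OCOCH3): pendant –OC(=O)CH3: an acyloxy group → ester.
  CH(CH2OCH3): pendant –CH2OCH3: C–O–C linkage → ether.
  CH(COOCH3): pendant –COOCH3: carbonyl C bonded to C and –OCH3 → ester.
  CH(OH): –OH on an sp³ carbon → alcohol (secondary).
  CH2OCH2: C–O–C with sp³ carbons on both sides and no adjacent C=O → ether.
  CH(CH2OCH3): pendant –CH2OCH3: C–O–C linkage → ether.
  CH(OCH3): pendant –OCH3: C–O–C with sp³ C, no adjacent C=O → ether.
  CH2CONHCH2: –C(=O)–N– linkage → amide (the N is not an amine).
  CH(CH2OH): pendant –CH2OH on an sp³ backbone C → alcohol.
  CH2Br: halogen on an sp³ carbon → alkyl halide.
Ether appears at: CH(CH2OCH3), CH2OCH2, CH(CH2OCH3), CH(OCH3) → 4.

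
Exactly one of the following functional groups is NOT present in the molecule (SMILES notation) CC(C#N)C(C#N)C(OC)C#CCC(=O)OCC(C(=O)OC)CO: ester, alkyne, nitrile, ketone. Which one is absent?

ketone

ester: present (CH2COOCH2 — –C(=O)–O–C with C on the carbonyl side → ester).
alkyne: present (C≡C — C≡C triple bond → alkyne).
nitrile: present (CH(CN) — pendant –C≡N: nitrile).
ketone: absent. In each of CH2COOCH2 and CH(COOCH3), the C=O is bonded to an –O–C group, which defines an ester, not a ketone.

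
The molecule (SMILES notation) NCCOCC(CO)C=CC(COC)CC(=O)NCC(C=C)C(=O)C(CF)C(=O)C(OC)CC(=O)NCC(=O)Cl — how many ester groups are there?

0

–NH2 on an sp³ carbon with no adjacent C=O → amine.
C–O–C with sp³ carbons on both sides and no adjacent C=O → ether.
pendant –CH2OH on an sp³ backbone C → alcohol.
C=C double bond → alkene.
pendant –CH2OCH3: C–O–C linkage → ether.
–C(=O)–N– linkage → amide (the N is not an amine).
pendant –CH=CH2: C=C double bond → alkene.
–C(=O)– with carbon on both sides → ketone.
pendant –CH2X: halogen on sp³ carbon → alkyl halide.
–C(=O)– with carbon on both sides → ketone.
pendant –OCH3: C–O–C with sp³ C, no adjacent C=O → ether.
–C(=O)–N– linkage → amide (the N is not an amine).
–C(=O)Cl: carbonyl C bonded to C and to a halogen → acyl halide (not alkyl halide).
No segment is a ester: CH2OCH2 is ether, not ester; CH(CH2OCH3) is ether, not ester; CO is ketone, not ester. → 0.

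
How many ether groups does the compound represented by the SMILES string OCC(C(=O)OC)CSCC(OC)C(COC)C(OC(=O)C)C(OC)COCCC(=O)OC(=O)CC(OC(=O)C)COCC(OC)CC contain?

HO– on an sp³ carbon → alcohol.
pendant –COOCH3: carbonyl C bonded to C and –OCH3 → ester.
C–S–C linkage → sulfide (thioether).
pendant –OCH3: C–O–C with sp³ C, no adjacent C=O → ether.
pendant –CH2OCH3: C–O–C linkage → ether.
pendant –OC(=O)CH3: an acyloxy group → ester.
pendant –OCH3: C–O–C with sp³ C, no adjacent C=O → ether.
C–O–C with sp³ carbons on both sides and no adjacent C=O → ether.
two acyl groups sharing one oxygen, –C(=O)–O–C(=O)– → anhydride.
pendant –OC(=O)CH3: an acyloxy group → ester.
C–O–C with sp³ carbons on both sides and no adjacent C=O → ether.
pendant –OCH3: C–O–C with sp³ C, no adjacent C=O → ether.
Ether appears at: CH(OCH3), CH(CH2OCH3), CH(OCH3), CH2OCH2, CH2OCH2, CH(OCH3) → 6.

6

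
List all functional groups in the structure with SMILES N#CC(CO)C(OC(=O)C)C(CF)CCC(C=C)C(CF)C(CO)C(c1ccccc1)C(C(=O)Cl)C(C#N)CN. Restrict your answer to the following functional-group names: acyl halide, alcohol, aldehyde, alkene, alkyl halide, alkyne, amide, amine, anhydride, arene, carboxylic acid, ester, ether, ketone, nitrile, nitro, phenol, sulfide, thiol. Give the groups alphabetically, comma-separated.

acyl halide, alcohol, alkene, alkyl halide, amine, arene, ester, nitrile

Working along the chain:
  N≡C: N≡C–: carbon triple-bonded to nitrogen → nitrile.
  CH(CH2OH): pendant –CH2OH on an sp³ backbone C → alcohol.
  CH(OCOCH3): pendant –OC(=O)CH3: an acyloxy group → ester.
  CH(CH2F): pendant –CH2X: halogen on sp³ carbon → alkyl halide.
  CH(CH=CH2): pendant –CH=CH2: C=C double bond → alkene.
  CH(CH2F): pendant –CH2X: halogen on sp³ carbon → alkyl halide.
  CH(CH2OH): pendant –CH2OH on an sp³ backbone C → alcohol.
  CH(C6H5): pendant –C6H5: benzene ring → arene.
  CH(COCl): pendant –C(=O)X: carbonyl C bonded to C and halogen → acyl halide.
  CH(CN): pendant –C≡N: nitrile.
  CH2NH2: –NH2 on an sp³ carbon with no adjacent C=O → amine.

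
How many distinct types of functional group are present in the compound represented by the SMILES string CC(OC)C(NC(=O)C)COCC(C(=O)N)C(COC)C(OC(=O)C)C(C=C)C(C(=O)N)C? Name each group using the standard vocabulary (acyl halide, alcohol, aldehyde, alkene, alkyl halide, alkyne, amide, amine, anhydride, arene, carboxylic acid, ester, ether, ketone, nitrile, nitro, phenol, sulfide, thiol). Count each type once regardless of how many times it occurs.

4

Working along the chain:
  CH(OCH3): pendant –OCH3: C–O–C with sp³ C, no adjacent C=O → ether.
  CH(NHCOCH3): pendant –NHC(=O)CH3: N bonded to a carbonyl → amide (not amine).
  CH2OCH2: C–O–C with sp³ carbons on both sides and no adjacent C=O → ether.
  CH(CONH2): pendant –CONH2: carbonyl C bonded to C and N → amide.
  CH(CH2OCH3): pendant –CH2OCH3: C–O–C linkage → ether.
  CH(OCOCH3): pendant –OC(=O)CH3: an acyloxy group → ester.
  CH(CH=CH2): pendant –CH=CH2: C=C double bond → alkene.
  CH(CONH2): pendant –CONH2: carbonyl C bonded to C and N → amide.
Distinct types present: alkene, amide, ester, ether.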